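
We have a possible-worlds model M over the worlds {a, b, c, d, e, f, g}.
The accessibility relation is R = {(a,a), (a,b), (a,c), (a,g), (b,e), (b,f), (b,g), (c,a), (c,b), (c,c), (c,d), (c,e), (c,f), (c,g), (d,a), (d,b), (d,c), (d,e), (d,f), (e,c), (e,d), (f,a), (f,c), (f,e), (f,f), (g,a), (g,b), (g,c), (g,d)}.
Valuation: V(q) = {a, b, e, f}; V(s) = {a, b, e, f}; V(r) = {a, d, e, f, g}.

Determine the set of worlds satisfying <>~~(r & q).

Let φ = <>~~(r & q). Evaluate φ at each world:
  a (successors {a, b, c, g}): φ is true.
  b (successors {e, f, g}): φ is true.
  c (successors {a, b, c, d, e, f, g}): φ is true.
  d (successors {a, b, c, e, f}): φ is true.
  e (successors {c, d}): φ is false.
  f (successors {a, c, e, f}): φ is true.
  g (successors {a, b, c, d}): φ is true.
For instance, at d:
  At d: <>~~(r & q) requires ~~(r & q) at some successor in {a, b, c, e, f}.
    ~~(r & q) holds at a, so <>~~(r & q) is true at d.
Satisfying worlds: {a, b, c, d, f, g}

a, b, c, d, f, g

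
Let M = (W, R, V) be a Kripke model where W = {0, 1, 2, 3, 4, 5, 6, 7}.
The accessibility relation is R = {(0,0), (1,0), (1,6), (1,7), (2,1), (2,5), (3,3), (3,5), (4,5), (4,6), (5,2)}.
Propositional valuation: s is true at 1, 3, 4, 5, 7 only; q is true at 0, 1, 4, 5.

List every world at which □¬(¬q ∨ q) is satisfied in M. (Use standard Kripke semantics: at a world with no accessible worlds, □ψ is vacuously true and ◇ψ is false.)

Recall that □ψ holds at a world iff ψ holds at every accessible world, and ◇ψ holds iff ψ holds at some accessible world.
Let φ = □¬(¬q ∨ q). Evaluate φ at each world:
  0 (successors {0}): φ is false.
  1 (successors {0, 6, 7}): φ is false.
  2 (successors {1, 5}): φ is false.
  3 (successors {3, 5}): φ is false.
  4 (successors {5, 6}): φ is false.
  5 (successors {2}): φ is false.
  6 (successors ∅): φ is true.
  7 (successors ∅): φ is true.
For instance, at 4:
  At 4: □¬(¬q ∨ q) requires ¬(¬q ∨ q) at every successor {5, 6}.
    ¬(¬q ∨ q) fails at 5, so □¬(¬q ∨ q) is false at 4.
Satisfying worlds: {6, 7}

6, 7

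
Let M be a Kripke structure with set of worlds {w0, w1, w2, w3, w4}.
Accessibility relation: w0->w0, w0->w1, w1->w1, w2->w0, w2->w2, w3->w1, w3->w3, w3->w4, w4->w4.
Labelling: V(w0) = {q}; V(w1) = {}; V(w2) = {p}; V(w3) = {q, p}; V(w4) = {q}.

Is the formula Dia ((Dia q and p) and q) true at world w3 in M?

At w3: Dia ((Dia q and p) and q) requires (Dia q and p) and q at some successor in {w1, w3, w4}.
  (Dia q and p) and q holds at w3, so Dia ((Dia q and p) and q) is true at w3.
    At w3: Dia q and p is true, q is true, so (Dia q and p) and q is true.
      At w3: Dia q is true, p is true, so Dia q and p is true.

Yes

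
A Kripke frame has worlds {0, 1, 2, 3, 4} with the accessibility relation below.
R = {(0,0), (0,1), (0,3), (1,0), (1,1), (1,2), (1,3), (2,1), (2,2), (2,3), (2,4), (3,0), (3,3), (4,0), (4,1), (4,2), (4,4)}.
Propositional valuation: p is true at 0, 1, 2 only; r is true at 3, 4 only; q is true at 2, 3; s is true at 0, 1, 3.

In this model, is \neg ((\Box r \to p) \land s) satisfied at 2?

Recall that \Box ψ holds at a world iff ψ holds at every accessible world, and \Diamond ψ holds iff ψ holds at some accessible world.
At 2: (\Box r \to p) \land s is false, so \neg ((\Box r \to p) \land s) is true.
  At 2: \Box r \to p is true, s is false, so (\Box r \to p) \land s is false.
    At 2: \Box r is false, p is true, so \Box r \to p is true.
      At 2: \Box r requires r at every successor {1, 2, 3, 4}.
        r fails at 1, so \Box r is false at 2.

Yes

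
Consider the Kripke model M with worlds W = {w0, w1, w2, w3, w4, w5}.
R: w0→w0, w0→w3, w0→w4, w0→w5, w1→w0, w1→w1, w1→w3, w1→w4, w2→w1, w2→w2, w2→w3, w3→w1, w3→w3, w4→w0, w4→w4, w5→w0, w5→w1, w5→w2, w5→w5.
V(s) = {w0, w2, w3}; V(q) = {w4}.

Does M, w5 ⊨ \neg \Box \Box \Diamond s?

At w5: \Box \Box \Diamond s is true, so \neg \Box \Box \Diamond s is false.
  At w5: \Box \Box \Diamond s requires \Box \Diamond s at every successor {w0, w1, w2, w5}.
    At w0: \Box \Diamond s is true.
    At w1: \Box \Diamond s is true.
    At w2: \Box \Diamond s is true.
    At w5: \Box \Diamond s is true.
  So \Box \Box \Diamond s is true at w5.

No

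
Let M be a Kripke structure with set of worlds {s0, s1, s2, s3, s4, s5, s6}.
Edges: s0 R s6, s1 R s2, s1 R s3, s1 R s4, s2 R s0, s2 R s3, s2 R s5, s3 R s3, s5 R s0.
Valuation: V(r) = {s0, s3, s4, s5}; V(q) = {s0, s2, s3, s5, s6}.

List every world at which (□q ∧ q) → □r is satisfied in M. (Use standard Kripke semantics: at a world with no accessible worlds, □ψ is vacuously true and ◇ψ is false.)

Let φ = (□q ∧ q) → □r. Evaluate φ at each world:
  s0 (successors {s6}): φ is false.
  s1 (successors {s2, s3, s4}): φ is true.
  s2 (successors {s0, s3, s5}): φ is true.
  s3 (successors {s3}): φ is true.
  s4 (successors ∅): φ is true.
  s5 (successors {s0}): φ is true.
  s6 (successors ∅): φ is true.
For instance, at s5:
  At s5: □q ∧ q is true, □r is true, so (□q ∧ q) → □r is true.
    At s5: □q is true, q is true, so □q ∧ q is true.
      At s5: □q requires q at every successor {s0}.
        At s0: q is true.
      So □q is true at s5.
    At s5: □r requires r at every successor {s0}.
      At s0: r is true.
    So □r is true at s5.
Satisfying worlds: {s1, s2, s3, s4, s5, s6}

s1, s2, s3, s4, s5, s6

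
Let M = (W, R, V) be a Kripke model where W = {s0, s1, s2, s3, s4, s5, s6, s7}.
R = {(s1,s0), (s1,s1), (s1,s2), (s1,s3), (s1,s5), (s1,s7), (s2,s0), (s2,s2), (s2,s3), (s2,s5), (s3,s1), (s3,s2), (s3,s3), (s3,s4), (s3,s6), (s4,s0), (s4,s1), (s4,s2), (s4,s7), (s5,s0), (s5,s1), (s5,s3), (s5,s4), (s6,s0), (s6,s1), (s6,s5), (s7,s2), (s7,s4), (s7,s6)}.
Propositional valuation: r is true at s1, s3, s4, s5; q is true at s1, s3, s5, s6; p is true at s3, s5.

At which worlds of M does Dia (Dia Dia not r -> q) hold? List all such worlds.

s1, s2, s3, s4, s5, s6, s7

Recall that Dia ψ holds at a world iff ψ holds at some accessible world.
Let φ = Dia (Dia Dia not r -> q). Evaluate φ at each world:
  s0 (successors ∅): φ is false.
  s1 (successors {s0, s1, s2, s3, s5, s7}): φ is true.
  s2 (successors {s0, s2, s3, s5}): φ is true.
  s3 (successors {s1, s2, s3, s4, s6}): φ is true.
  s4 (successors {s0, s1, s2, s7}): φ is true.
  s5 (successors {s0, s1, s3, s4}): φ is true.
  s6 (successors {s0, s1, s5}): φ is true.
  s7 (successors {s2, s4, s6}): φ is true.
For instance, at s2:
  At s2: Dia (Dia Dia not r -> q) requires Dia Dia not r -> q at some successor in {s0, s2, s3, s5}.
    Dia Dia not r -> q holds at s0, so Dia (Dia Dia not r -> q) is true at s2.
      At s0: Dia Dia not r is false, q is false, so Dia Dia not r -> q is true.
Satisfying worlds: {s1, s2, s3, s4, s5, s6, s7}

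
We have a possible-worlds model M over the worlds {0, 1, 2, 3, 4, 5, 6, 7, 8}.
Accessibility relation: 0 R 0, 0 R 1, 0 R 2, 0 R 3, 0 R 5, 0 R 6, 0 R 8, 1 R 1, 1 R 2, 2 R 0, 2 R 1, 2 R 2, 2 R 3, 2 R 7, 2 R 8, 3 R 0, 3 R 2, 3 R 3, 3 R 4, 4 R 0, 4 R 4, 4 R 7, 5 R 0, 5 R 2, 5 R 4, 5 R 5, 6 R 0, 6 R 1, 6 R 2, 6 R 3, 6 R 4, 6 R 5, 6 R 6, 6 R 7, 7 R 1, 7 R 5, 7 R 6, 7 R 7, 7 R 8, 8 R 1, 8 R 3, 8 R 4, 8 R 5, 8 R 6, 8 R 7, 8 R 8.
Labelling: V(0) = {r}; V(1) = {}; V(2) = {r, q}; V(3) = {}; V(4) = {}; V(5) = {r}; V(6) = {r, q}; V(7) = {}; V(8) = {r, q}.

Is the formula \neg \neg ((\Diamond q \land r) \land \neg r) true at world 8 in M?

Recall that \Diamond ψ holds at a world iff ψ holds at some accessible world.
At 8: \neg ((\Diamond q \land r) \land \neg r) is true, so \neg \neg ((\Diamond q \land r) \land \neg r) is false.
  At 8: (\Diamond q \land r) \land \neg r is false, so \neg ((\Diamond q \land r) \land \neg r) is true.
    At 8: \Diamond q \land r is true, \neg r is false, so (\Diamond q \land r) \land \neg r is false.
      At 8: \Diamond q is true, r is true, so \Diamond q \land r is true.

No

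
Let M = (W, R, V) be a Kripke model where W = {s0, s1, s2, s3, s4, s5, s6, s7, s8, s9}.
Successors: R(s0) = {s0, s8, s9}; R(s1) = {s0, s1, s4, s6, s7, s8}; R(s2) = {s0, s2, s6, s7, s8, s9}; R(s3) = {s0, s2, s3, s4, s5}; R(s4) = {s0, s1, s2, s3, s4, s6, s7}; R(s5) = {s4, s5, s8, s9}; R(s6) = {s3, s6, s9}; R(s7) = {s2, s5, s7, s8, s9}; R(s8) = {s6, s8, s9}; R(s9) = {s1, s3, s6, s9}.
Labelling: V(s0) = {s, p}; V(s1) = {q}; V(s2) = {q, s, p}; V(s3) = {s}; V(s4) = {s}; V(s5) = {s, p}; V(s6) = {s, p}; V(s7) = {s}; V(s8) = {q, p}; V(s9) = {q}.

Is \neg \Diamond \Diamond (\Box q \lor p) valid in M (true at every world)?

No

Let φ = \neg \Diamond \Diamond (\Box q \lor p). Evaluate φ at each world:
  s0 (successors {s0, s8, s9}): φ is false.
  s1 (successors {s0, s1, s4, s6, s7, s8}): φ is false.
  s2 (successors {s0, s2, s6, s7, s8, s9}): φ is false.
  s3 (successors {s0, s2, s3, s4, s5}): φ is false.
  s4 (successors {s0, s1, s2, s3, s4, s6, s7}): φ is false.
  s5 (successors {s4, s5, s8, s9}): φ is false.
  s6 (successors {s3, s6, s9}): φ is false.
  s7 (successors {s2, s5, s7, s8, s9}): φ is false.
  s8 (successors {s6, s8, s9}): φ is false.
  s9 (successors {s1, s3, s6, s9}): φ is false.
Detail at s0 (counterexample):
  At s0: \Diamond \Diamond (\Box q \lor p) is true, so \neg \Diamond \Diamond (\Box q \lor p) is false.
    At s0: \Diamond \Diamond (\Box q \lor p) requires \Diamond (\Box q \lor p) at some successor in {s0, s8, s9}.
      \Diamond (\Box q \lor p) holds at s0, so \Diamond \Diamond (\Box q \lor p) is true at s0.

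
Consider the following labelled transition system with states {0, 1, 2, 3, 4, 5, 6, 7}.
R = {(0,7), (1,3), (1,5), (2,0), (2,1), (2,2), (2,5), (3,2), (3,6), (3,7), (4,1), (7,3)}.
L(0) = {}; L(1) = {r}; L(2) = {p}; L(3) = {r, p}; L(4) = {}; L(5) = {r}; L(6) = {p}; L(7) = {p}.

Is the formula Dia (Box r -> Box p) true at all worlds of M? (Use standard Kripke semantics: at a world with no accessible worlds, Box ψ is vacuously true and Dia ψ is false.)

Recall that Box ψ holds at a world iff ψ holds at every accessible world, and Dia ψ holds iff ψ holds at some accessible world.
Let φ = Dia (Box r -> Box p). Evaluate φ at each world:
  0 (successors {7}): φ is true.
  1 (successors {3, 5}): φ is true.
  2 (successors {0, 1, 2, 5}): φ is true.
  3 (successors {2, 6, 7}): φ is true.
  4 (successors {1}): φ is false.
  5 (successors ∅): φ is false.
  6 (successors ∅): φ is false.
  7 (successors {3}): φ is true.
Detail at 4 (counterexample):
  At 4: Dia (Box r -> Box p) requires Box r -> Box p at some successor in {1}.
    At 1: Box r -> Box p is false.
  So Dia (Box r -> Box p) is false at 4.

No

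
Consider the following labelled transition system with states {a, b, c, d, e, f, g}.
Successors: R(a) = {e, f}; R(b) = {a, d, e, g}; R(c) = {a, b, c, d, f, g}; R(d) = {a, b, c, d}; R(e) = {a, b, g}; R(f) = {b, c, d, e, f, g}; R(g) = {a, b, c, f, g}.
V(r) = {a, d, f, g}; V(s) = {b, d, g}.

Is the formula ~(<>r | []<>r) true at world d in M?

At d: <>r | []<>r is true, so ~(<>r | []<>r) is false.
  At d: <>r is true, []<>r is true, so <>r | []<>r is true.
    At d: <>r requires r at some successor in {a, b, c, d}.
      r holds at a, so <>r is true at d.
    At d: []<>r requires <>r at every successor {a, b, c, d}.
      At a: <>r is true.
      At b: <>r is true.
      At c: <>r is true.
      At d: <>r is true.
    So []<>r is true at d.

No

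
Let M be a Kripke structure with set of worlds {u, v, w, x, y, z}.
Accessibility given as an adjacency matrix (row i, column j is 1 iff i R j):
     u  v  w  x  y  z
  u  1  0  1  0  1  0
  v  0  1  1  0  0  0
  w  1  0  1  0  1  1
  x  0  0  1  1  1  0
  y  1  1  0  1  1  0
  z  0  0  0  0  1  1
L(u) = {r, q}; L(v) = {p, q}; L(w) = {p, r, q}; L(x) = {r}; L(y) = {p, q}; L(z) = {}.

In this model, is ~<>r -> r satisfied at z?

At z: ~<>r is true, r is false, so ~<>r -> r is false.
  At z: <>r is false, so ~<>r is true.
    At z: <>r requires r at some successor in {y, z}.
      At y: r is false.
      At z: r is false.
    So <>r is false at z.

No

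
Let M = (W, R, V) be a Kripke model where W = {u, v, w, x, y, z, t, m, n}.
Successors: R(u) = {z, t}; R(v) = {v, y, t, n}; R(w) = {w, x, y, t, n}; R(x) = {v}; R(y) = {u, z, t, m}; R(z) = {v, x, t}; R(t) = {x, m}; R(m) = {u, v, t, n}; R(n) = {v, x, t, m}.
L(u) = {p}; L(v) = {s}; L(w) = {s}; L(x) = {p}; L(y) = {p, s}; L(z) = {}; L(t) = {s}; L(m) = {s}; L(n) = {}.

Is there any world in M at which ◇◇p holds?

Yes

Let φ = ◇◇p. Evaluate φ at each world:
  u (successors {z, t}): φ is true.
  v (successors {v, y, t, n}): φ is true.
  w (successors {w, x, y, t, n}): φ is true.
  x (successors {v}): φ is true.
  y (successors {u, z, t, m}): φ is true.
  z (successors {v, x, t}): φ is true.
  t (successors {x, m}): φ is true.
  m (successors {u, v, t, n}): φ is true.
  n (successors {v, x, t, m}): φ is true.
Detail at u (witness):
  At u: ◇◇p requires ◇p at some successor in {z, t}.
    ◇p holds at z, so ◇◇p is true at u.
      At z: ◇p requires p at some successor in {v, x, t}.
        p holds at x, so ◇p is true at z.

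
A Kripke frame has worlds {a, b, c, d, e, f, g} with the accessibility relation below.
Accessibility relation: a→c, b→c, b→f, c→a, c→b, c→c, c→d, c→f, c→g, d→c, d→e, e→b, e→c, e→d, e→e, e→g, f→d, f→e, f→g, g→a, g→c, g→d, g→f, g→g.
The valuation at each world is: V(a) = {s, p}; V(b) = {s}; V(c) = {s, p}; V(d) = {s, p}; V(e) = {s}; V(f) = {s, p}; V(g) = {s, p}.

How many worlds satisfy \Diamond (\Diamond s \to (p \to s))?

Let φ = \Diamond (\Diamond s \to (p \to s)). Evaluate φ at each world:
  a (successors {c}): φ is true.
  b (successors {c, f}): φ is true.
  c (successors {a, b, c, d, f, g}): φ is true.
  d (successors {c, e}): φ is true.
  e (successors {b, c, d, e, g}): φ is true.
  f (successors {d, e, g}): φ is true.
  g (successors {a, c, d, f, g}): φ is true.
For instance, at b:
  At b: \Diamond (\Diamond s \to (p \to s)) requires \Diamond s \to (p \to s) at some successor in {c, f}.
    \Diamond s \to (p \to s) holds at c, so \Diamond (\Diamond s \to (p \to s)) is true at b.
      At c: \Diamond s is true, p \to s is true, so \Diamond s \to (p \to s) is true.
Satisfying worlds: {a, b, c, d, e, f, g}

7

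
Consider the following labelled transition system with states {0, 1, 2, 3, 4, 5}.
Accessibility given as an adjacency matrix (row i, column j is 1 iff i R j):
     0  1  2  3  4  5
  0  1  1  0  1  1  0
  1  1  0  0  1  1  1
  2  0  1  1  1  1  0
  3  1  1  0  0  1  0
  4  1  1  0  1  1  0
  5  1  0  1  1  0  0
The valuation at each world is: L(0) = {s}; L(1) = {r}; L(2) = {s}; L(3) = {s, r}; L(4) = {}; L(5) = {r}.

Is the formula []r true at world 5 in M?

No

Recall that []ψ holds at a world iff ψ holds at every accessible world, and <>ψ holds iff ψ holds at some accessible world.
At 5: []r requires r at every successor {0, 2, 3}.
  r fails at 0, so []r is false at 5.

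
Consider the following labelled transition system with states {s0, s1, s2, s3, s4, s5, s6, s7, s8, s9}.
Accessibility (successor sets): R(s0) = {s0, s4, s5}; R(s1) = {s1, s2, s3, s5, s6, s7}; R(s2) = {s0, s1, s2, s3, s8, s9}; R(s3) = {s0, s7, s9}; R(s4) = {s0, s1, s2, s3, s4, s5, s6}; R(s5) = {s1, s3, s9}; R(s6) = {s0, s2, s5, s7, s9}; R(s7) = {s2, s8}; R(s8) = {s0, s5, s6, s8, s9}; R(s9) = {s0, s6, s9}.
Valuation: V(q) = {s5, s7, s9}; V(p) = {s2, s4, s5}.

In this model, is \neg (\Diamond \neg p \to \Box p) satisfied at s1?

At s1: \Diamond \neg p \to \Box p is false, so \neg (\Diamond \neg p \to \Box p) is true.
  At s1: \Diamond \neg p is true, \Box p is false, so \Diamond \neg p \to \Box p is false.
    At s1: \Diamond \neg p requires \neg p at some successor in {s1, s2, s3, s5, s6, s7}.
      \neg p holds at s1, so \Diamond \neg p is true at s1.
    At s1: \Box p requires p at every successor {s1, s2, s3, s5, s6, s7}.
      p fails at s1, so \Box p is false at s1.

Yes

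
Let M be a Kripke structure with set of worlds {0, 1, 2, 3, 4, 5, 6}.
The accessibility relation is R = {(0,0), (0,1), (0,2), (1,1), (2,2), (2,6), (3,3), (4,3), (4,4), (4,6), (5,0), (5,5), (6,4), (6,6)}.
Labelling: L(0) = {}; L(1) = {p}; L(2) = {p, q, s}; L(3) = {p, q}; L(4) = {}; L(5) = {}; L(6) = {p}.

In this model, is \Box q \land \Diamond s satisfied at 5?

At 5: \Box q is false, \Diamond s is false, so \Box q \land \Diamond s is false.
  At 5: \Box q requires q at every successor {0, 5}.
    q fails at 0, so \Box q is false at 5.
  At 5: \Diamond s requires s at some successor in {0, 5}.
    At 0: s is false.
    At 5: s is false.
  So \Diamond s is false at 5.

No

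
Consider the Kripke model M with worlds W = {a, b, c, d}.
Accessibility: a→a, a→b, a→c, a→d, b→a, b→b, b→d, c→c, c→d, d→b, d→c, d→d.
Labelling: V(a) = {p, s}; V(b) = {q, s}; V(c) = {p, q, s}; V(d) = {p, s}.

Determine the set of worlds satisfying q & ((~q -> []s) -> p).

c

Let φ = q & ((~q -> []s) -> p). Evaluate φ at each world:
  a (successors {a, b, c, d}): φ is false.
  b (successors {a, b, d}): φ is false.
  c (successors {c, d}): φ is true.
  d (successors {b, c, d}): φ is false.
For instance, at d:
  At d: q is false, (~q -> []s) -> p is true, so q & ((~q -> []s) -> p) is false.
    At d: ~q -> []s is true, p is true, so (~q -> []s) -> p is true.
      At d: ~q is true, []s is true, so ~q -> []s is true.
Satisfying worlds: {c}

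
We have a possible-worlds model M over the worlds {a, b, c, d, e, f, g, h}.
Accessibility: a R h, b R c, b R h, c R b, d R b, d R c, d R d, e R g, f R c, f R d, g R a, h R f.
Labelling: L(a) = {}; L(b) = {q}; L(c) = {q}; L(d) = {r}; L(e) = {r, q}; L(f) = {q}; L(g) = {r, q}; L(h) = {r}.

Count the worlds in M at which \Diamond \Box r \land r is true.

Let φ = \Diamond \Box r \land r. Evaluate φ at each world:
  a (successors {h}): φ is false.
  b (successors {c, h}): φ is false.
  c (successors {b}): φ is false.
  d (successors {b, c, d}): φ is false.
  e (successors {g}): φ is false.
  f (successors {c, d}): φ is false.
  g (successors {a}): φ is true.
  h (successors {f}): φ is false.
For instance, at f:
  At f: \Diamond \Box r is false, r is false, so \Diamond \Box r \land r is false.
    At f: \Diamond \Box r requires \Box r at some successor in {c, d}.
      At c: \Box r is false.
      At d: \Box r is false.
    So \Diamond \Box r is false at f.
Satisfying worlds: {g}

1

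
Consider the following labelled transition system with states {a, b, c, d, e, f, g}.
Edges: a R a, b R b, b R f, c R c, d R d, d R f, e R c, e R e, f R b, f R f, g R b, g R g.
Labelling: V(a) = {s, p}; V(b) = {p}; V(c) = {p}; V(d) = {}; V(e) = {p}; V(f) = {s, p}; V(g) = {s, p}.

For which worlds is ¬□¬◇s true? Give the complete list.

Let φ = ¬□¬◇s. Evaluate φ at each world:
  a (successors {a}): φ is true.
  b (successors {b, f}): φ is true.
  c (successors {c}): φ is false.
  d (successors {d, f}): φ is true.
  e (successors {c, e}): φ is false.
  f (successors {b, f}): φ is true.
  g (successors {b, g}): φ is true.
For instance, at e:
  At e: □¬◇s is true, so ¬□¬◇s is false.
    At e: □¬◇s requires ¬◇s at every successor {c, e}.
      At c: ¬◇s is true.
      At e: ¬◇s is true.
    So □¬◇s is true at e.
Satisfying worlds: {a, b, d, f, g}

a, b, d, f, g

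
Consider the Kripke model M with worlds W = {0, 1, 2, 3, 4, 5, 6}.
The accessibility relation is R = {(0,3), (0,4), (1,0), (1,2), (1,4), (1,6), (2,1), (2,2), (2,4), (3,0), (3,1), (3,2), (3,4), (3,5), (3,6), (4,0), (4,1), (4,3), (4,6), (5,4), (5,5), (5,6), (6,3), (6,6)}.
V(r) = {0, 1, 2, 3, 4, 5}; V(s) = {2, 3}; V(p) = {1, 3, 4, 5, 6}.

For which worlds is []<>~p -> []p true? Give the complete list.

0, 1, 3, 4, 5, 6

Recall that []ψ holds at a world iff ψ holds at every accessible world, and <>ψ holds iff ψ holds at some accessible world.
Let φ = []<>~p -> []p. Evaluate φ at each world:
  0 (successors {3, 4}): φ is true.
  1 (successors {0, 2, 4, 6}): φ is true.
  2 (successors {1, 2, 4}): φ is false.
  3 (successors {0, 1, 2, 4, 5, 6}): φ is true.
  4 (successors {0, 1, 3, 6}): φ is true.
  5 (successors {4, 5, 6}): φ is true.
  6 (successors {3, 6}): φ is true.
For instance, at 5:
  At 5: []<>~p is false, []p is true, so []<>~p -> []p is true.
    At 5: []<>~p requires <>~p at every successor {4, 5, 6}.
      <>~p fails at 5, so []<>~p is false at 5.
    At 5: []p requires p at every successor {4, 5, 6}.
      At 4: p is true.
      At 5: p is true.
      At 6: p is true.
    So []p is true at 5.
Satisfying worlds: {0, 1, 3, 4, 5, 6}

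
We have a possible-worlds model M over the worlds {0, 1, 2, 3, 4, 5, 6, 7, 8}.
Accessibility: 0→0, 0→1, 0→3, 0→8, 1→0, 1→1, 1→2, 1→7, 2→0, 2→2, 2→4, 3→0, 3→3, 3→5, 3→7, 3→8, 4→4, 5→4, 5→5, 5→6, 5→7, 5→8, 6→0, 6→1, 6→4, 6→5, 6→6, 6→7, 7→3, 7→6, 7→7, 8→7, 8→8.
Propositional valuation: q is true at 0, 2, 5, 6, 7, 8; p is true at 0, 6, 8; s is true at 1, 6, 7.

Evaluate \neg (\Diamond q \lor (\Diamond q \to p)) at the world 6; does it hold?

No

At 6: \Diamond q \lor (\Diamond q \to p) is true, so \neg (\Diamond q \lor (\Diamond q \to p)) is false.
  At 6: \Diamond q is true, \Diamond q \to p is true, so \Diamond q \lor (\Diamond q \to p) is true.
    At 6: \Diamond q requires q at some successor in {0, 1, 4, 5, 6, 7}.
      q holds at 0, so \Diamond q is true at 6.
    At 6: \Diamond q is true, p is true, so \Diamond q \to p is true.
      At 6: \Diamond q requires q at some successor in {0, 1, 4, 5, 6, 7}.
        q holds at 0, so \Diamond q is true at 6.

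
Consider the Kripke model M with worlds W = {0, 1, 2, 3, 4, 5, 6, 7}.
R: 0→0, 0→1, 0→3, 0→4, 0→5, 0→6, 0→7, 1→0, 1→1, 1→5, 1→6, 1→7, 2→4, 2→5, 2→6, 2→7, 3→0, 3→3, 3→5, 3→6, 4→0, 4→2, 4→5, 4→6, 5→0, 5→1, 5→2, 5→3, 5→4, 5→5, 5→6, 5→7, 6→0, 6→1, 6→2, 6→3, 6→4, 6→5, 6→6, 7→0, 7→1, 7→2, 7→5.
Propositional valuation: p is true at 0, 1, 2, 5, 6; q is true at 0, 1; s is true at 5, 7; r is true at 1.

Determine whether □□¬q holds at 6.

No

Recall that □ψ holds at a world iff ψ holds at every accessible world, and ◇ψ holds iff ψ holds at some accessible world.
At 6: □□¬q requires □¬q at every successor {0, 1, 2, 3, 4, 5, 6}.
  □¬q fails at 0, so □□¬q is false at 6.
    At 0: □¬q requires ¬q at every successor {0, 1, 3, 4, 5, 6, 7}.
      ¬q fails at 0, so □¬q is false at 0.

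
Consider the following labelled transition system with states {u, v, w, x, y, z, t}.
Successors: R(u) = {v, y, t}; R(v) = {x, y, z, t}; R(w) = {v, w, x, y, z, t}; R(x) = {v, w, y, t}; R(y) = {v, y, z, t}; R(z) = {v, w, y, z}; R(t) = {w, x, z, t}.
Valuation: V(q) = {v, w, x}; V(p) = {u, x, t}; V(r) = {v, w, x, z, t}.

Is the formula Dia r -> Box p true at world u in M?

No

Recall that Box ψ holds at a world iff ψ holds at every accessible world, and Dia ψ holds iff ψ holds at some accessible world.
At u: Dia r is true, Box p is false, so Dia r -> Box p is false.
  At u: Dia r requires r at some successor in {v, y, t}.
    r holds at v, so Dia r is true at u.
  At u: Box p requires p at every successor {v, y, t}.
    p fails at v, so Box p is false at u.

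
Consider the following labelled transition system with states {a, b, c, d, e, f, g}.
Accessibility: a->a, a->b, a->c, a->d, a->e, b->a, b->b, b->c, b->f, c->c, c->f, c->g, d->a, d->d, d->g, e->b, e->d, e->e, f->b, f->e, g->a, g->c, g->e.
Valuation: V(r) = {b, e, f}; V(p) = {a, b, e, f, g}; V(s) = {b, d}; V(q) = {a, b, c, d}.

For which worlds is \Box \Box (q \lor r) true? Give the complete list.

f

Recall that \Box ψ holds at a world iff ψ holds at every accessible world, and \Diamond ψ holds iff ψ holds at some accessible world.
Let φ = \Box \Box (q \lor r). Evaluate φ at each world:
  a (successors {a, b, c, d, e}): φ is false.
  b (successors {a, b, c, f}): φ is false.
  c (successors {c, f, g}): φ is false.
  d (successors {a, d, g}): φ is false.
  e (successors {b, d, e}): φ is false.
  f (successors {b, e}): φ is true.
  g (successors {a, c, e}): φ is false.
For instance, at e:
  At e: \Box \Box (q \lor r) requires \Box (q \lor r) at every successor {b, d, e}.
    \Box (q \lor r) fails at d, so \Box \Box (q \lor r) is false at e.
      At d: \Box (q \lor r) requires q \lor r at every successor {a, d, g}.
        q \lor r fails at g, so \Box (q \lor r) is false at d.
Satisfying worlds: {f}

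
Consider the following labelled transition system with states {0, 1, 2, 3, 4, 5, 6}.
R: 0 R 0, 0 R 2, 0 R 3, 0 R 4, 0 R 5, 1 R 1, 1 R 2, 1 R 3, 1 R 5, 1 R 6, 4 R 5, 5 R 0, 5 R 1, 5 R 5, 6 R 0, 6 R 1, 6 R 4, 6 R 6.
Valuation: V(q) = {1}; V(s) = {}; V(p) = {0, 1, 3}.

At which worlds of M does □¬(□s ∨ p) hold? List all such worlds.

2, 3, 4

Recall that □ψ holds at a world iff ψ holds at every accessible world, and ◇ψ holds iff ψ holds at some accessible world.
Let φ = □¬(□s ∨ p). Evaluate φ at each world:
  0 (successors {0, 2, 3, 4, 5}): φ is false.
  1 (successors {1, 2, 3, 5, 6}): φ is false.
  2 (successors ∅): φ is true.
  3 (successors ∅): φ is true.
  4 (successors {5}): φ is true.
  5 (successors {0, 1, 5}): φ is false.
  6 (successors {0, 1, 4, 6}): φ is false.
For instance, at 4:
  At 4: □¬(□s ∨ p) requires ¬(□s ∨ p) at every successor {5}.
      At 5: □s ∨ p is false, so ¬(□s ∨ p) is true.
  So □¬(□s ∨ p) is true at 4.
Satisfying worlds: {2, 3, 4}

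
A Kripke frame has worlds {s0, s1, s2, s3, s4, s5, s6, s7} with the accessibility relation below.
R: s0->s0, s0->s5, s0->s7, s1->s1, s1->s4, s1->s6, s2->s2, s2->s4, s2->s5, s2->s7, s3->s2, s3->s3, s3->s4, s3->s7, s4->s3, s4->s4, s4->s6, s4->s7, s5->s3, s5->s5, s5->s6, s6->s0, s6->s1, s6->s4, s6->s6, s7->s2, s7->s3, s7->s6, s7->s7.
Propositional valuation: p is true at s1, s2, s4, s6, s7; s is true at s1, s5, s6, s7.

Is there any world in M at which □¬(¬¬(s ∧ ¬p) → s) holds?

Let φ = □¬(¬¬(s ∧ ¬p) → s). Evaluate φ at each world:
  s0 (successors {s0, s5, s7}): φ is false.
  s1 (successors {s1, s4, s6}): φ is false.
  s2 (successors {s2, s4, s5, s7}): φ is false.
  s3 (successors {s2, s3, s4, s7}): φ is false.
  s4 (successors {s3, s4, s6, s7}): φ is false.
  s5 (successors {s3, s5, s6}): φ is false.
  s6 (successors {s0, s1, s4, s6}): φ is false.
  s7 (successors {s2, s3, s6, s7}): φ is false.
For instance, at s3:
  At s3: □¬(¬¬(s ∧ ¬p) → s) requires ¬(¬¬(s ∧ ¬p) → s) at every successor {s2, s3, s4, s7}.
    ¬(¬¬(s ∧ ¬p) → s) fails at s2, so □¬(¬¬(s ∧ ¬p) → s) is false at s3.

No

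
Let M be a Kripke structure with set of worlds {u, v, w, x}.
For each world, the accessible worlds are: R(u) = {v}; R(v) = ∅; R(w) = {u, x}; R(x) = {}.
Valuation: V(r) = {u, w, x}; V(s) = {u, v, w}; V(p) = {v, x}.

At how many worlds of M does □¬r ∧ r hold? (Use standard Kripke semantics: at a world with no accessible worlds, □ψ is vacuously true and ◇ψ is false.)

2

Let φ = □¬r ∧ r. Evaluate φ at each world:
  u (successors {v}): φ is true.
  v (successors ∅): φ is false.
  w (successors {u, x}): φ is false.
  x (successors ∅): φ is true.
For instance, at u:
  At u: □¬r is true, r is true, so □¬r ∧ r is true.
    At u: □¬r requires ¬r at every successor {v}.
      At v: ¬r is true.
    So □¬r is true at u.
Satisfying worlds: {u, x}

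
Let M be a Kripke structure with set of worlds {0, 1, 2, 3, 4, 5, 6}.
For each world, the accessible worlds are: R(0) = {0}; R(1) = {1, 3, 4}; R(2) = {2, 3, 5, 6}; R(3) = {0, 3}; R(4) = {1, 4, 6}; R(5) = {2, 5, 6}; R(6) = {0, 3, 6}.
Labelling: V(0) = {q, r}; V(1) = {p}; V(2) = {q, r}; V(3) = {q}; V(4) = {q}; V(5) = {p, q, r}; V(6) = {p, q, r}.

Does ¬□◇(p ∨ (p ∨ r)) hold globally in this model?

No

Let φ = ¬□◇(p ∨ (p ∨ r)). Evaluate φ at each world:
  0 (successors {0}): φ is false.
  1 (successors {1, 3, 4}): φ is false.
  2 (successors {2, 3, 5, 6}): φ is false.
  3 (successors {0, 3}): φ is false.
  4 (successors {1, 4, 6}): φ is false.
  5 (successors {2, 5, 6}): φ is false.
  6 (successors {0, 3, 6}): φ is false.
Detail at 0 (counterexample):
  At 0: □◇(p ∨ (p ∨ r)) is true, so ¬□◇(p ∨ (p ∨ r)) is false.
    At 0: □◇(p ∨ (p ∨ r)) requires ◇(p ∨ (p ∨ r)) at every successor {0}.
      At 0: ◇(p ∨ (p ∨ r)) is true.
    So □◇(p ∨ (p ∨ r)) is true at 0.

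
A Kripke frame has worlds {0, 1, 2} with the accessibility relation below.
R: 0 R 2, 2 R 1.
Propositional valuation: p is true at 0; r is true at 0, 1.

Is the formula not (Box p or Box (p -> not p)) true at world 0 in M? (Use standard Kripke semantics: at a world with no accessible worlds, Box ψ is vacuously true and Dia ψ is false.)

At 0: Box p or Box (p -> not p) is true, so not (Box p or Box (p -> not p)) is false.
  At 0: Box p is false, Box (p -> not p) is true, so Box p or Box (p -> not p) is true.
    At 0: Box p requires p at every successor {2}.
      p fails at 2, so Box p is false at 0.
    At 0: Box (p -> not p) requires p -> not p at every successor {2}.
      At 2: p -> not p is true.
    So Box (p -> not p) is true at 0.

No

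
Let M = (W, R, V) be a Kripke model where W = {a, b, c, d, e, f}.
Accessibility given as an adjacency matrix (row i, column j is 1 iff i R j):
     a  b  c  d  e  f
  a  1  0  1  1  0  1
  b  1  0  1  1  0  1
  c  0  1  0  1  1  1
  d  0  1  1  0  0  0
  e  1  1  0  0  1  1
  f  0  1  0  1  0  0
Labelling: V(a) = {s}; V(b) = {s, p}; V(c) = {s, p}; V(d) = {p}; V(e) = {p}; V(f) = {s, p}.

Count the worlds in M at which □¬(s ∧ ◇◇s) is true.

0

Let φ = □¬(s ∧ ◇◇s). Evaluate φ at each world:
  a (successors {a, c, d, f}): φ is false.
  b (successors {a, c, d, f}): φ is false.
  c (successors {b, d, e, f}): φ is false.
  d (successors {b, c}): φ is false.
  e (successors {a, b, e, f}): φ is false.
  f (successors {b, d}): φ is false.
For instance, at a:
  At a: □¬(s ∧ ◇◇s) requires ¬(s ∧ ◇◇s) at every successor {a, c, d, f}.
    ¬(s ∧ ◇◇s) fails at a, so □¬(s ∧ ◇◇s) is false at a.
      At a: s ∧ ◇◇s is true, so ¬(s ∧ ◇◇s) is false.
Satisfying worlds: none.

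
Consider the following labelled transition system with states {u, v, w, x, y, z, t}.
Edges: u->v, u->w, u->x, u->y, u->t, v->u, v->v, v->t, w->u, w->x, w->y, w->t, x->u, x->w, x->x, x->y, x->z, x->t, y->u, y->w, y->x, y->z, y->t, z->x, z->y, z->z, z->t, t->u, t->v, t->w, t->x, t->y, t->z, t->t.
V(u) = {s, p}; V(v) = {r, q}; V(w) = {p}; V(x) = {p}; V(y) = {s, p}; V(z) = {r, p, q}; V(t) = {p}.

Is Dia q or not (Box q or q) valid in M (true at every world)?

Let φ = Dia q or not (Box q or q). Evaluate φ at each world:
  u (successors {v, w, x, y, t}): φ is true.
  v (successors {u, v, t}): φ is true.
  w (successors {u, x, y, t}): φ is true.
  x (successors {u, w, x, y, z, t}): φ is true.
  y (successors {u, w, x, z, t}): φ is true.
  z (successors {x, y, z, t}): φ is true.
  t (successors {u, v, w, x, y, z, t}): φ is true.
For instance, at y:
  At y: Dia q is true, not (Box q or q) is true, so Dia q or not (Box q or q) is true.
    At y: Dia q requires q at some successor in {u, w, x, z, t}.
      q holds at z, so Dia q is true at y.
    At y: Box q or q is false, so not (Box q or q) is true.
      At y: Box q is false, q is false, so Box q or q is false.

Yes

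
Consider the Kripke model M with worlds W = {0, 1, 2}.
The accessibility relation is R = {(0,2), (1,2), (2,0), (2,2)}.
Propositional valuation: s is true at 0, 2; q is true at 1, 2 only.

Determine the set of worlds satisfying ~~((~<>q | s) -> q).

Let φ = ~~((~<>q | s) -> q). Evaluate φ at each world:
  0 (successors {2}): φ is false.
  1 (successors {2}): φ is true.
  2 (successors {0, 2}): φ is true.
For instance, at 0:
  At 0: ~((~<>q | s) -> q) is true, so ~~((~<>q | s) -> q) is false.
    At 0: (~<>q | s) -> q is false, so ~((~<>q | s) -> q) is true.
      At 0: ~<>q | s is true, q is false, so (~<>q | s) -> q is false.
Satisfying worlds: {1, 2}

1, 2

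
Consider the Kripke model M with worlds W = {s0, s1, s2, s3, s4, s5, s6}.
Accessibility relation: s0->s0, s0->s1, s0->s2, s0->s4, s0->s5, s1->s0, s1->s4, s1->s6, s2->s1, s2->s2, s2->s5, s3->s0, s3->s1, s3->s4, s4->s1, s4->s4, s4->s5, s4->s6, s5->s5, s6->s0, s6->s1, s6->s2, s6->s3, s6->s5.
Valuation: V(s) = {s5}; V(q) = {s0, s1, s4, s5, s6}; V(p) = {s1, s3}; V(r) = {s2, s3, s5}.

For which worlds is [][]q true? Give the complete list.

s5

Recall that []ψ holds at a world iff ψ holds at every accessible world, and <>ψ holds iff ψ holds at some accessible world.
Let φ = [][]q. Evaluate φ at each world:
  s0 (successors {s0, s1, s2, s4, s5}): φ is false.
  s1 (successors {s0, s4, s6}): φ is false.
  s2 (successors {s1, s2, s5}): φ is false.
  s3 (successors {s0, s1, s4}): φ is false.
  s4 (successors {s1, s4, s5, s6}): φ is false.
  s5 (successors {s5}): φ is true.
  s6 (successors {s0, s1, s2, s3, s5}): φ is false.
For instance, at s1:
  At s1: [][]q requires []q at every successor {s0, s4, s6}.
    []q fails at s0, so [][]q is false at s1.
      At s0: []q requires q at every successor {s0, s1, s2, s4, s5}.
        q fails at s2, so []q is false at s0.
Satisfying worlds: {s5}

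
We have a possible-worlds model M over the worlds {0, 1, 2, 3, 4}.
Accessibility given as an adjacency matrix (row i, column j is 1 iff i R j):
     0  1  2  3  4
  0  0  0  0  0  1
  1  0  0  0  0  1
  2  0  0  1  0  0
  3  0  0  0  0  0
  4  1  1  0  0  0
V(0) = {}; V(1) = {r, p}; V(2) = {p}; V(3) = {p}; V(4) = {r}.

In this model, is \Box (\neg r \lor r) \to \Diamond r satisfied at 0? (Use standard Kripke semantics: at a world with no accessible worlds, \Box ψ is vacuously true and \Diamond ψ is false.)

At 0: \Box (\neg r \lor r) is true, \Diamond r is true, so \Box (\neg r \lor r) \to \Diamond r is true.
  At 0: \Box (\neg r \lor r) requires \neg r \lor r at every successor {4}.
    At 4: \neg r \lor r is true.
  So \Box (\neg r \lor r) is true at 0.
  At 0: \Diamond r requires r at some successor in {4}.
    r holds at 4, so \Diamond r is true at 0.

Yes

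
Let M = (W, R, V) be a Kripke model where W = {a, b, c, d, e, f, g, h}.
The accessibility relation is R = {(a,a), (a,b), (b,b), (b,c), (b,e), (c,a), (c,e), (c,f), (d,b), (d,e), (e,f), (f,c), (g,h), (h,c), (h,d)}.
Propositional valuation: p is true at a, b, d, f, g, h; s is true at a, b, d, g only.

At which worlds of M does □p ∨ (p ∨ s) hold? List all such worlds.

a, b, d, e, f, g, h

Let φ = □p ∨ (p ∨ s). Evaluate φ at each world:
  a (successors {a, b}): φ is true.
  b (successors {b, c, e}): φ is true.
  c (successors {a, e, f}): φ is false.
  d (successors {b, e}): φ is true.
  e (successors {f}): φ is true.
  f (successors {c}): φ is true.
  g (successors {h}): φ is true.
  h (successors {c, d}): φ is true.
For instance, at d:
  At d: □p is false, p ∨ s is true, so □p ∨ (p ∨ s) is true.
    At d: □p requires p at every successor {b, e}.
      p fails at e, so □p is false at d.
Satisfying worlds: {a, b, d, e, f, g, h}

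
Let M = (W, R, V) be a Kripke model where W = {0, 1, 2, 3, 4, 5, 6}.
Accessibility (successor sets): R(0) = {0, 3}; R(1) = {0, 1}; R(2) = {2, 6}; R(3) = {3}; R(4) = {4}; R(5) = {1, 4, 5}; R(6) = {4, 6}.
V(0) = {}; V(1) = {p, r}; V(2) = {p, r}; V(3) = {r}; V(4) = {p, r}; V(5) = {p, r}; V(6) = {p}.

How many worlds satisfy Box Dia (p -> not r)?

4

Let φ = Box Dia (p -> not r). Evaluate φ at each world:
  0 (successors {0, 3}): φ is true.
  1 (successors {0, 1}): φ is true.
  2 (successors {2, 6}): φ is true.
  3 (successors {3}): φ is true.
  4 (successors {4}): φ is false.
  5 (successors {1, 4, 5}): φ is false.
  6 (successors {4, 6}): φ is false.
For instance, at 3:
  At 3: Box Dia (p -> not r) requires Dia (p -> not r) at every successor {3}.
      At 3: Dia (p -> not r) requires p -> not r at some successor in {3}.
        p -> not r holds at 3, so Dia (p -> not r) is true at 3.
  So Box Dia (p -> not r) is true at 3.
Satisfying worlds: {0, 1, 2, 3}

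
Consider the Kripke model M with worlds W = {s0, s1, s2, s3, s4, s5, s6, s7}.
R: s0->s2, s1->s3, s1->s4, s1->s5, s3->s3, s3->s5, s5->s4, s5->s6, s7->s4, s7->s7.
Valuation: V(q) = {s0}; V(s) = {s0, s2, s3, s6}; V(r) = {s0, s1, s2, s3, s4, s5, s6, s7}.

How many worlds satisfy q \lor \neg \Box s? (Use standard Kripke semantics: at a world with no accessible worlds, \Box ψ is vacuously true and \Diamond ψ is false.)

Recall that \Box ψ holds at a world iff ψ holds at every accessible world, and \Diamond ψ holds iff ψ holds at some accessible world.
Let φ = q \lor \neg \Box s. Evaluate φ at each world:
  s0 (successors {s2}): φ is true.
  s1 (successors {s3, s4, s5}): φ is true.
  s2 (successors ∅): φ is false.
  s3 (successors {s3, s5}): φ is true.
  s4 (successors ∅): φ is false.
  s5 (successors {s4, s6}): φ is true.
  s6 (successors ∅): φ is false.
  s7 (successors {s4, s7}): φ is true.
For instance, at s7:
  At s7: q is false, \neg \Box s is true, so q \lor \neg \Box s is true.
    At s7: \Box s is false, so \neg \Box s is true.
      At s7: \Box s requires s at every successor {s4, s7}.
        s fails at s4, so \Box s is false at s7.
Satisfying worlds: {s0, s1, s3, s5, s7}

5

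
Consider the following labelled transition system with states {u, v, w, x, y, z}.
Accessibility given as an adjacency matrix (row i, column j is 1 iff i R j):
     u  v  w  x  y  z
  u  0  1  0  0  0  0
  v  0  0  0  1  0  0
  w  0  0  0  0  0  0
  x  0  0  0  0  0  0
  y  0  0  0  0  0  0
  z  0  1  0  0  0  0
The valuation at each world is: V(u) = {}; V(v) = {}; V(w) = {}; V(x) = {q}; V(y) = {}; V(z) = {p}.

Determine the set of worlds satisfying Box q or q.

Recall that Box ψ holds at a world iff ψ holds at every accessible world, and Dia ψ holds iff ψ holds at some accessible world.
Let φ = Box q or q. Evaluate φ at each world:
  u (successors {v}): φ is false.
  v (successors {x}): φ is true.
  w (successors ∅): φ is true.
  x (successors ∅): φ is true.
  y (successors ∅): φ is true.
  z (successors {v}): φ is false.
For instance, at u:
  At u: Box q is false, q is false, so Box q or q is false.
    At u: Box q requires q at every successor {v}.
      q fails at v, so Box q is false at u.
Satisfying worlds: {v, w, x, y}

v, w, x, y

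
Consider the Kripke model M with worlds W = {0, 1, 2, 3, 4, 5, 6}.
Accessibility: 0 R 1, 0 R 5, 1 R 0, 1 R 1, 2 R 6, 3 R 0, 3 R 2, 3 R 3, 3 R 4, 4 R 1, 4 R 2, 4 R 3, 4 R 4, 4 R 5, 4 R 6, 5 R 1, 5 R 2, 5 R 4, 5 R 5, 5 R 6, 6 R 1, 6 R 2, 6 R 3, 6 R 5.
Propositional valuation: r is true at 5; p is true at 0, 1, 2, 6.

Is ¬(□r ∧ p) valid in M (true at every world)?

Yes

Let φ = ¬(□r ∧ p). Evaluate φ at each world:
  0 (successors {1, 5}): φ is true.
  1 (successors {0, 1}): φ is true.
  2 (successors {6}): φ is true.
  3 (successors {0, 2, 3, 4}): φ is true.
  4 (successors {1, 2, 3, 4, 5, 6}): φ is true.
  5 (successors {1, 2, 4, 5, 6}): φ is true.
  6 (successors {1, 2, 3, 5}): φ is true.
For instance, at 1:
  At 1: □r ∧ p is false, so ¬(□r ∧ p) is true.
    At 1: □r is false, p is true, so □r ∧ p is false.
      At 1: □r requires r at every successor {0, 1}.
        r fails at 0, so □r is false at 1.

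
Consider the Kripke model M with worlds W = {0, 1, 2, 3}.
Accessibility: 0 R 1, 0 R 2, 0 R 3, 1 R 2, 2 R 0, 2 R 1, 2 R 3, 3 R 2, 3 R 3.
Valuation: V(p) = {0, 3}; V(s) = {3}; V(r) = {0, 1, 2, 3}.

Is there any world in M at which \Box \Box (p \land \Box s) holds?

No

Let φ = \Box \Box (p \land \Box s). Evaluate φ at each world:
  0 (successors {1, 2, 3}): φ is false.
  1 (successors {2}): φ is false.
  2 (successors {0, 1, 3}): φ is false.
  3 (successors {2, 3}): φ is false.
For instance, at 1:
  At 1: \Box \Box (p \land \Box s) requires \Box (p \land \Box s) at every successor {2}.
    \Box (p \land \Box s) fails at 2, so \Box \Box (p \land \Box s) is false at 1.
      At 2: \Box (p \land \Box s) requires p \land \Box s at every successor {0, 1, 3}.
        p \land \Box s fails at 0, so \Box (p \land \Box s) is false at 2.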